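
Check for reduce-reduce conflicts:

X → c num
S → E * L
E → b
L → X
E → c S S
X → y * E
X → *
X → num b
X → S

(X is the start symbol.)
Augment with X' → X and build the canonical LR(0) collection (I0 = CLOSURE({[X' → . X]}), then GOTO on every symbol after a dot until no new states appear). It has 19 states:
  I0: { [E → . b], [E → . c S S], [S → . E * L], [X → . *], [X → . S], [X → . c num], [X → . num b], [X → . y * E], [X' → . X] }  — shift
  I1: { [X → * .] }  — reduce
  I2: { [S → E . * L] }  — shift
  I3: { [X → S .] }  — reduce
  I4: { [X' → X .] }  — accept
  I5: { [E → b .] }  — reduce
  I6: { [E → . b], [E → . c S S], [E → c . S S], [S → . E * L], [X → c . num] }  — shift
  I7: { [X → num . b] }  — shift
  I8: { [X → y . * E] }  — shift
  I9: { [E → . b], [E → . c S S], [X → y * . E] }  — shift
  I10: { [X → y * E .] }  — reduce
  I11: { [E → . b], [E → . c S S], [E → c . S S], [S → . E * L] }  — shift
  I12: { [E → . b], [E → . c S S], [E → c S . S], [S → . E * L] }  — shift
  I13: { [E → c S S .] }  — reduce
  I14: { [X → num b .] }  — reduce
  I15: { [X → c num .] }  — reduce
  I16: { [E → . b], [E → . c S S], [L → . X], [S → . E * L], [S → E * . L], [X → . *], [X → . S], [X → . c num], [X → . num b], [X → . y * E] }  — shift
  I17: { [S → E * L .] }  — reduce
  I18: { [L → X .] }  — reduce

No state contains more than one complete item.

Answer: No reduce-reduce conflicts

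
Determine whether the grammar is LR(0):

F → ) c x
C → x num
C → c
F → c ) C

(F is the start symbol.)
Augment with F' → F and build the canonical LR(0) collection (I0 = CLOSURE({[F' → . F]}), then GOTO on every symbol after a dot until no new states appear). It has 11 states:
  I0: { [F → . ) c x], [F → . c ) C], [F' → . F] }  — shift
  I1: { [F → ) . c x] }  — shift
  I2: { [F' → F .] }  — accept
  I3: { [F → c . ) C] }  — shift
  I4: { [C → . c], [C → . x num], [F → c ) . C] }  — shift
  I5: { [F → c ) C .] }  — reduce
  I6: { [C → c .] }  — reduce
  I7: { [C → x . num] }  — shift
  I8: { [C → x num .] }  — reduce
  I9: { [F → ) c . x] }  — shift
  I10: { [F → ) c x .] }  — reduce

Every state is either a pure shift/goto state or contains exactly one complete item and nothing to shift — no conflicts. The grammar is LR(0).

Answer: Yes, the grammar is LR(0)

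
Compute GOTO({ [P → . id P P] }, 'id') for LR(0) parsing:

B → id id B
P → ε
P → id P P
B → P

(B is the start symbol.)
{ [P → . id P P], [P → .], [P → id . P P] }

GOTO(I, 'id') = CLOSURE({ [A → αX.β] : [A → α.Xβ] ∈ I, X = 'id' })

Items with dot before 'id', with the dot advanced:
  [P → . id P P] → [P → id . P P]
Closure of the advanced items:
  [P → id . P P] has the dot before P: add [P → .], [P → . id P P]

GOTO = { [P → . id P P], [P → .], [P → id . P P] }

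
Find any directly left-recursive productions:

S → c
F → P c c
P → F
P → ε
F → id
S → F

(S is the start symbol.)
Direct left recursion occurs when N → N α for some non-terminal N (the right-hand side begins with the left-hand side itself).

S → c: starts with c
F → P c c: starts with P
P → F: starts with F
P → ε: starts with ε
F → id: starts with id
S → F: starts with F

No direct left recursion found.

Answer: No direct left recursion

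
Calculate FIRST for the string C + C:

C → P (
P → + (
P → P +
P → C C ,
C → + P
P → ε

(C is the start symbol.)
{ '(', '+' }

FIRST sets of the non-terminals involved (from the grammar, by fixed-point iteration):
  FIRST(C) = { '(', '+' }

To compute FIRST(C + C), process the symbols left to right:
Symbol C is a non-terminal. Add FIRST(C) \ {ε} = { '(', '+' }
C is not nullable (ε ∉ FIRST(C)), so stop here.
FIRST(C + C) = { '(', '+' }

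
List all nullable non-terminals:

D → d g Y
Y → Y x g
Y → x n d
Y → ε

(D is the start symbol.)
{ 'Y' }

ε-productions: Y → ε
So Y is immediately nullable.
No further non-terminal can be added: every production for the remaining non-terminals contains a terminal or a non-nullable non-terminal.
Nullable = { 'Y' }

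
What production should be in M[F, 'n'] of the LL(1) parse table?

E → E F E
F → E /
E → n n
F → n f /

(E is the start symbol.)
To find M[F, 'n'], we find productions for F where 'n' is in the predict set (PREDICT(N → α) = (FIRST(α) \ {ε}) ∪ (FOLLOW(N) if α ⇒* ε)).

Relevant sets:
  FIRST(E) = { 'n' }

F → E /: PREDICT = { 'n' }
  'n' is in predict set, so this production goes in M[F, 'n']
F → n f /: PREDICT = { 'n' }
  'n' is in predict set, so this production goes in M[F, 'n']

M[F, 'n'] = F → E /, F → n f /  (a multiply-defined cell — the grammar is not LL(1))

Answer: F → E /, F → n f /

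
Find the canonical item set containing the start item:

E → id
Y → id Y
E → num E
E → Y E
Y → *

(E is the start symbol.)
First, augment the grammar with E' → E
I₀ = CLOSURE({ [E' → . E] }):
  [E' → . E] has the dot before E: add [E → . id], [E → . num E], [E → . Y E]
  [E → . Y E] has the dot before Y: add [Y → . id Y], [Y → . *]
No further items can be added.

I₀ = { [E → . Y E], [E → . id], [E → . num E], [E' → . E], [Y → . *], [Y → . id Y] }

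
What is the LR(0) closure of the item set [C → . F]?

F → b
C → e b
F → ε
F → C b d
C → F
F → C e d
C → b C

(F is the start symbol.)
{ [C → . F], [C → . b C], [C → . e b], [F → . C b d], [F → . C e d], [F → . b], [F → .] }

To compute CLOSURE, for each item [A → α.Bβ] where B is a non-terminal, add [B → .γ] for all productions B → γ; repeat for the newly added items until nothing changes.

Start with: [C → . F]
  [C → . F] has the dot before F: add [F → . b], [F → .], [F → . C b d], [F → . C e d]
  [F → . C b d] has the dot before C: add [C → . e b], [C → . b C]
No further items can be added.

CLOSURE = { [C → . F], [C → . b C], [C → . e b], [F → . C b d], [F → . C e d], [F → . b], [F → .] }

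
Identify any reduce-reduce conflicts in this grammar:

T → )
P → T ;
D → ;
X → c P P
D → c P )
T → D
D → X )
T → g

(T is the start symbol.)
A reduce-reduce conflict occurs when an LR(0) state has two complete items [A → α .] and [B → β .] — both call for a reduction, and with no lookahead the parser cannot choose between them.

Augment with T' → T and build the canonical LR(0) collection (I0 = CLOSURE({[T' → . T]}), then GOTO on every symbol after a dot until no new states appear). It has 14 states:
  I0: { [D → . ;], [D → . X )], [D → . c P )], [T → . )], [T → . D], [T → . g], [T' → . T], [X → . c P P] }  — shift
  I1: { [T → ) .] }  — reduce
  I2: { [D → ; .] }  — reduce
  I3: { [T → D .] }  — reduce
  I4: { [T' → T .] }  — accept
  I5: { [D → X . )] }  — shift
  I6: { [D → . ;], [D → . X )], [D → . c P )], [D → c . P )], [P → . T ;], [T → . )], [T → . D], [T → . g], [X → . c P P], [X → c . P P] }  — shift
  I7: { [T → g .] }  — reduce
  I8: { [D → . ;], [D → . X )], [D → . c P )], [D → c P . )], [P → . T ;], [T → . )], [T → . D], [T → . g], [X → . c P P], [X → c P . P] }  — shift
  I9: { [P → T . ;] }  — shift
  I10: { [P → T ; .] }  — reduce
  I11: { [D → c P ) .], [T → ) .] }  — 2 reduces
  I12: { [X → c P P .] }  — reduce
  I13: { [D → X ) .] }  — reduce

I11 contains complete items [D → c P ) .], [T → ) .] — reduce-reduce conflict.

Answer: Yes — I11: [D → c P ) .] vs [T → ) .]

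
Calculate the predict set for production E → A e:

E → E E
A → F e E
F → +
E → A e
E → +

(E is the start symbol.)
{ '+' }

PREDICT(E → A e) = (FIRST(RHS) \ {ε}) ∪ (FOLLOW(E) if ε ∈ FIRST(RHS), i.e. RHS ⇒* ε)
FIRST(A) = { '+' }
FIRST(A e) = { '+' }
ε ∉ FIRST(A e), so FOLLOW(E) is not added.
PREDICT(E → A e) = { '+' }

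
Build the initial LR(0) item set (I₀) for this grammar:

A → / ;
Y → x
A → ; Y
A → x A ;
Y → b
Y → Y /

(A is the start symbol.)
First, augment the grammar with A' → A
I₀ = CLOSURE({ [A' → . A] }):
  [A' → . A] has the dot before A: add [A → . / ;], [A → . ; Y], [A → . x A ;]
No further items can be added.

I₀ = { [A → . / ;], [A → . ; Y], [A → . x A ;], [A' → . A] }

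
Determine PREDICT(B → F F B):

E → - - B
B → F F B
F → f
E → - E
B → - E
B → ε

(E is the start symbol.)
{ 'f' }

PREDICT(B → F F B) = (FIRST(RHS) \ {ε}) ∪ (FOLLOW(B) if ε ∈ FIRST(RHS), i.e. RHS ⇒* ε)
FIRST(F) = { 'f' }
FIRST(F F B) = { 'f' }
ε ∉ FIRST(F F B), so FOLLOW(B) is not added.
PREDICT(B → F F B) = { 'f' }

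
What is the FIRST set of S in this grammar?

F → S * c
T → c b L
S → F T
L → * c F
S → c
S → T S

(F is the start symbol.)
FIRST sets of the other non-terminals involved (by the same procedure, iterated to a fixed point):
  FIRST(F) = { 'c' }
  FIRST(T) = { 'c' }

From S → F T:
  - F is a non-terminal: add FIRST(F) \ {ε} = { 'c' }
    F is not nullable, so stop
From S → c:
  - c is a terminal: add 'c' and stop
From S → T S:
  - T is a non-terminal: add FIRST(T) \ {ε} = { 'c' }
    T is not nullable, so stop

Collecting: FIRST(S) = { 'c' }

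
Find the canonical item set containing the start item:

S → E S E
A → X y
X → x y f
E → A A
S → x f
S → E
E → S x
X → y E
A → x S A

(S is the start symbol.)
{ [A → . X y], [A → . x S A], [E → . A A], [E → . S x], [S → . E S E], [S → . E], [S → . x f], [S' → . S], [X → . x y f], [X → . y E] }

First, augment the grammar with S' → S
I₀ = CLOSURE({ [S' → . S] }):
  [S' → . S] has the dot before S: add [S → . E S E], [S → . x f], [S → . E]
  [S → . E S E] has the dot before E: add [E → . A A], [E → . S x]
  [E → . A A] has the dot before A: add [A → . X y], [A → . x S A]
  [A → . X y] has the dot before X: add [X → . x y f], [X → . y E]
No further items can be added.

I₀ = { [A → . X y], [A → . x S A], [E → . A A], [E → . S x], [S → . E S E], [S → . E], [S → . x f], [S' → . S], [X → . x y f], [X → . y E] }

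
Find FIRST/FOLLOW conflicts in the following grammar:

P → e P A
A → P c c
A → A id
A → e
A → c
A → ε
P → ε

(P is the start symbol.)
A FIRST/FOLLOW conflict occurs when a non-terminal N has a nullable alternative N → β (β ⇒* ε) and another alternative N → α with FIRST(α) ∩ FOLLOW(N) ≠ ∅: on such a lookahead the parser cannot decide between expanding α and letting N vanish via β.

Nullable non-terminals: A, P.
FIRST sets used below: FIRST(P) = { 'e', ε }, FIRST(A) = { 'c', 'e', 'id', ε }

A: nullable alternative(s) A → ε; FOLLOW(A) = { $, 'c', 'e', 'id' }
  A → P c c: FIRST \ {ε} = { 'c', 'e' } — overlaps FOLLOW(A) on { 'c', 'e' }: CONFLICT
  A → A id: FIRST \ {ε} = { 'c', 'e', 'id' } — overlaps FOLLOW(A) on { 'c', 'e', 'id' }: CONFLICT
  A → e: FIRST \ {ε} = { 'e' } — overlaps FOLLOW(A) on { 'e' }: CONFLICT
  A → c: FIRST \ {ε} = { 'c' } — overlaps FOLLOW(A) on { 'c' }: CONFLICT
  A → ε: FIRST \ {ε} = { } — this is the only nullable alternative, skip

P: nullable alternative(s) P → ε; FOLLOW(P) = { $, 'c', 'e', 'id' }
  P → e P A: FIRST \ {ε} = { 'e' } — overlaps FOLLOW(P) on { 'e' }: CONFLICT
  P → ε: FIRST \ {ε} = { } — this is the only nullable alternative, skip

So the grammar has 5 FIRST/FOLLOW conflicts (marked CONFLICT above).

Answer: Yes. P → e P A with FOLLOW(P) on { 'e' }; A → P c c with FOLLOW(A) on { 'c', 'e' }; A → A id with FOLLOW(A) on { 'c', 'e', 'id' }; A → e with FOLLOW(A) on { 'e' }; A → c with FOLLOW(A) on { 'c' }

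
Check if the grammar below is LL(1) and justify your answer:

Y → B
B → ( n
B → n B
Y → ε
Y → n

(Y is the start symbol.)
No. Predict set conflict for Y: { 'n' }

Relevant sets:
  FIRST(B) = { '(', 'n' }
  FOLLOW(Y) = { $ }

For Y:
  PREDICT(Y → B) = { '(', 'n' }
  PREDICT(Y → ε) = { $ }
  PREDICT(Y → n) = { 'n' }
For B:
  PREDICT(B → '(' n) = { '(' }
  PREDICT(B → n B) = { 'n' }

Conflict found: Predict set conflict for Y: { 'n' }
The grammar is NOT LL(1).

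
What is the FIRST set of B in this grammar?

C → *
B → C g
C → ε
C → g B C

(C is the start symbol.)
{ '*', 'g' }

To compute FIRST(B), examine every production with B on the left-hand side, reading each right-hand side left to right until a non-nullable symbol is reached.

FIRST sets of the other non-terminals involved (by the same procedure, iterated to a fixed point):
  FIRST(C) = { '*', 'g', ε }

From B → C g:
  - C is a non-terminal: add FIRST(C) \ {ε} = { '*', 'g' }
    C is nullable, so continue to the next symbol
  - g is a terminal: add 'g' and stop

Collecting: FIRST(B) = { '*', 'g' }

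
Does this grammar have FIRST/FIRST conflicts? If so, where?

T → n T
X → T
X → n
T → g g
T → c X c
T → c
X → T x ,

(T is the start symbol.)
FIRST sets of the non-terminals at (or reachable through a nullable prefix from) the front of some alternative:
  FIRST(T) = { 'c', 'g', 'n' }

Productions for T:
  T → n T: FIRST = { 'n' }
  T → g g: FIRST = { 'g' }
  T → c X c: FIRST = { 'c' }
  T → c: FIRST = { 'c' }
Productions for X:
  X → T: FIRST = { 'c', 'g', 'n' }
  X → n: FIRST = { 'n' }
  X → T x ,: FIRST = { 'c', 'g', 'n' }

Conflict for T: T → c X c and T → c
  Overlap: { 'c' }
Conflict for X: X → T and X → n
  Overlap: { 'n' }
Conflict for X: X → T and X → T x ,
  Overlap: { 'c', 'g', 'n' }
Conflict for X: X → n and X → T x ,
  Overlap: { 'n' }

Answer: Yes. T → c X c / T → c on { 'c' }; X → T / X → n on { 'n' }; X → T / X → T x ',' on { 'c', 'g', 'n' }; X → n / X → T x ',' on { 'n' }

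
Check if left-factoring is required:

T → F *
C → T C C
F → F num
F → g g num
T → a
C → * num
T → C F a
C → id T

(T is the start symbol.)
Left-factoring is needed when two productions for the same non-terminal
share a common prefix on the right-hand side.

Productions for T:
  T → F *
  T → a
  T → C F a
Productions for C:
  C → T C C
  C → * num
  C → id T
Productions for F:
  F → F num
  F → g g num

No common prefixes found.

Answer: No, left-factoring is not needed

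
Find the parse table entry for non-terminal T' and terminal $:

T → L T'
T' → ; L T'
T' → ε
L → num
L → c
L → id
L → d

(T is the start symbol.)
T' → ε

To find M[T', $], we find productions for T' where $ is in the predict set (PREDICT(N → α) = (FIRST(α) \ {ε}) ∪ (FOLLOW(N) if α ⇒* ε)).

Relevant sets:
  FOLLOW(T') = { $ }

T' → ; L T': PREDICT = { ';' }
T' → ε: PREDICT = { $ }
  $ is in predict set, so this production goes in M[T', $]

M[T', $] = T' → ε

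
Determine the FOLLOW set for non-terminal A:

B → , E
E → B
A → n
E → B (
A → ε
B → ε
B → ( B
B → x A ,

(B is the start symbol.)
In B → x A ,: A is followed by ',', add FIRST(',') \ {ε} = { ',' }

Taking the union: FOLLOW(A) = { ',' }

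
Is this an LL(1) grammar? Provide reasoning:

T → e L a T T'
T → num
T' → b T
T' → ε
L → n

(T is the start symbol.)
A grammar is LL(1) if for each non-terminal N with multiple productions, the predict sets of those productions are pairwise disjoint, where PREDICT(N → α) = (FIRST(α) \ {ε}) ∪ (FOLLOW(N) if α ⇒* ε).

Relevant sets:
  FOLLOW(T') = { $, 'b' }

For T:
  PREDICT(T → e L a T T') = { 'e' }
  PREDICT(T → num) = { 'num' }
For T':
  PREDICT(T' → b T) = { 'b' }
  PREDICT(T' → ε) = { $, 'b' }
L has a single production, so nothing to check there.

Conflict found: Predict set conflict for T': { 'b' }
The grammar is NOT LL(1).

Answer: No. Predict set conflict for T': { 'b' }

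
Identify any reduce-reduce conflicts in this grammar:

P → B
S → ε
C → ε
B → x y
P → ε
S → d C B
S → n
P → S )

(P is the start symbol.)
Augment with P' → P and build the canonical LR(0) collection (I0 = CLOSURE({[P' → . P]}), then GOTO on every symbol after a dot until no new states appear). It has 11 states:
  I0: { [B → . x y], [P → . B], [P → . S )], [P → .], [P' → . P], [S → . d C B], [S → . n], [S → .] }  — shift, 2 reduces
  I1: { [P → B .] }  — reduce
  I2: { [P' → P .] }  — accept
  I3: { [P → S . )] }  — shift
  I4: { [C → .], [S → d . C B] }  — reduce
  I5: { [S → n .] }  — reduce
  I6: { [B → x . y] }  — shift
  I7: { [B → x y .] }  — reduce
  I8: { [B → . x y], [S → d C . B] }  — shift
  I9: { [S → d C B .] }  — reduce
  I10: { [P → S ) .] }  — reduce

I0 contains complete items [P → .], [S → .] — reduce-reduce conflict.

Answer: Yes — I0: [P → .] vs [S → .]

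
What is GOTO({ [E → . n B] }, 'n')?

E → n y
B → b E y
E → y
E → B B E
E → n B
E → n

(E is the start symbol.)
GOTO(I, 'n') = CLOSURE({ [A → αX.β] : [A → α.Xβ] ∈ I, X = 'n' })

Items with dot before 'n', with the dot advanced:
  [E → . n B] → [E → n . B]
Closure of the advanced items:
  [E → n . B] has the dot before B: add [B → . b E y]

GOTO = { [B → . b E y], [E → n . B] }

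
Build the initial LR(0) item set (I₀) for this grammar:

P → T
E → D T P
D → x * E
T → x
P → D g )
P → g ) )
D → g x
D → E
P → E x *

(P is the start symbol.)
First, augment the grammar with P' → P
I₀ = CLOSURE({ [P' → . P] }):
  [P' → . P] has the dot before P: add [P → . T], [P → . D g )], [P → . g ) )], [P → . E x *]
  [P → . T] has the dot before T: add [T → . x]
  [P → . D g )] has the dot before D: add [D → . x * E], [D → . g x], [D → . E]
  [P → . E x *] has the dot before E: add [E → . D T P]
No further items can be added.

I₀ = { [D → . E], [D → . g x], [D → . x * E], [E → . D T P], [P → . D g )], [P → . E x *], [P → . T], [P → . g ) )], [P' → . P], [T → . x] }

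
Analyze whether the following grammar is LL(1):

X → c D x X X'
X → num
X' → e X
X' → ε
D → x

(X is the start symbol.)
Relevant sets:
  FOLLOW(X') = { $, 'e' }

For X:
  PREDICT(X → c D x X X') = { 'c' }
  PREDICT(X → num) = { 'num' }
For X':
  PREDICT(X' → e X) = { 'e' }
  PREDICT(X' → ε) = { $, 'e' }
D has a single production, so nothing to check there.

Conflict found: Predict set conflict for X': { 'e' }
The grammar is NOT LL(1).

Answer: No. Predict set conflict for X': { 'e' }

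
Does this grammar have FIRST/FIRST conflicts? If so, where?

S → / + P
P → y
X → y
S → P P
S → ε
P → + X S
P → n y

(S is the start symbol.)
No FIRST/FIRST conflicts.

FIRST sets of the non-terminals at (or reachable through a nullable prefix from) the front of some alternative:
  FIRST(P) = { '+', 'n', 'y' }

Productions for S:
  S → / + P: FIRST = { '/' }
  S → P P: FIRST = { '+', 'n', 'y' }
  S → ε: FIRST = { ε }
Productions for P:
  P → y: FIRST = { 'y' }
  P → + X S: FIRST = { '+' }
  P → n y: FIRST = { 'n' }
X has only one production, so no FIRST/FIRST conflict is possible there.

All alternatives of each non-terminal have pairwise disjoint FIRST sets.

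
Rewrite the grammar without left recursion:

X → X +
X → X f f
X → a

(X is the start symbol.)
X → a X'
X' → + X'
X' → f f X'
X' → ε

X is directly left-recursive. The standard transformation for
  A → A α₁ | ... | A α_m | β₁ | ... | β_n
is
  A  → β₁ A' | ... | β_n A'
  A' → α₁ A' | ... | α_m A' | ε

X → a becomes X → a X'
X → X + becomes X' → + X'
X → X f f becomes X' → f f X'
Add X' → ε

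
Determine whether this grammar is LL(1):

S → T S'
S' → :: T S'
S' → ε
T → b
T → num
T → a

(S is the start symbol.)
A grammar is LL(1) if for each non-terminal N with multiple productions, the predict sets of those productions are pairwise disjoint, where PREDICT(N → α) = (FIRST(α) \ {ε}) ∪ (FOLLOW(N) if α ⇒* ε).

Relevant sets:
  FOLLOW(S') = { $ }

For S':
  PREDICT(S' → :: T S') = { '::' }
  PREDICT(S' → ε) = { $ }
For T:
  PREDICT(T → b) = { 'b' }
  PREDICT(T → num) = { 'num' }
  PREDICT(T → a) = { 'a' }
S has a single production, so nothing to check there.

All predict sets are disjoint. The grammar IS LL(1).

Answer: Yes, the grammar is LL(1).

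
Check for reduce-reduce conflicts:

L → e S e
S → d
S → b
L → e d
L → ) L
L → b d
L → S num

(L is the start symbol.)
Yes — I9: [L → e d .] vs [S → d .]

Augment with L' → L and build the canonical LR(0) collection (I0 = CLOSURE({[L' → . L]}), then GOTO on every symbol after a dot until no new states appear). It has 14 states:
  I0: { [L → . ) L], [L → . S num], [L → . b d], [L → . e S e], [L → . e d], [L' → . L], [S → . b], [S → . d] }  — shift
  I1: { [L → ) . L], [L → . ) L], [L → . S num], [L → . b d], [L → . e S e], [L → . e d], [S → . b], [S → . d] }  — shift
  I2: { [L' → L .] }  — accept
  I3: { [L → S . num] }  — shift
  I4: { [L → b . d], [S → b .] }  — shift, reduce
  I5: { [S → d .] }  — reduce
  I6: { [L → e . S e], [L → e . d], [S → . b], [S → . d] }  — shift
  I7: { [L → e S . e] }  — shift
  I8: { [S → b .] }  — reduce
  I9: { [L → e d .], [S → d .] }  — 2 reduces
  I10: { [L → e S e .] }  — reduce
  I11: { [L → b d .] }  — reduce
  I12: { [L → S num .] }  — reduce
  I13: { [L → ) L .] }  — reduce

I9 contains complete items [L → e d .], [S → d .] — reduce-reduce conflict.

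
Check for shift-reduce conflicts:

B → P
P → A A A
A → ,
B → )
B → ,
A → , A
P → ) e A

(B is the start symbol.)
A shift-reduce conflict occurs when an LR(0) state has both:
  - a complete (reduce) item [A → α .] (dot at the end), and
  - a shift item [B → β . c γ] (dot before a terminal).

Augment with B' → B and build the canonical LR(0) collection (I0 = CLOSURE({[B' → . B]}), then GOTO on every symbol after a dot until no new states appear). It has 12 states:
  I0: { [A → . , A], [A → . ,], [B → . )], [B → . ,], [B → . P], [B' → . B], [P → . ) e A], [P → . A A A] }  — shift
  I1: { [B → ) .], [P → ) . e A] }  — shift, reduce
  I2: { [A → , . A], [A → , .], [A → . , A], [A → . ,], [B → , .] }  — shift, 2 reduces
  I3: { [A → . , A], [A → . ,], [P → A . A A] }  — shift
  I4: { [B' → B .] }  — accept
  I5: { [B → P .] }  — reduce
  I6: { [A → , . A], [A → , .], [A → . , A], [A → . ,] }  — shift, reduce
  I7: { [A → . , A], [A → . ,], [P → A A . A] }  — shift
  I8: { [P → A A A .] }  — reduce
  I9: { [A → , A .] }  — reduce
  I10: { [A → . , A], [A → . ,], [P → ) e . A] }  — shift
  I11: { [P → ) e A .] }  — reduce

I1 contains reduce item [B → ) .] and shift item [P → ) . e A] — shift-reduce conflict.
I2 contains reduce items [A → , .], [B → , .] and shift items [A → . ,], [A → . , A] — shift-reduce conflict.
I6 contains reduce item [A → , .] and shift items [A → . ,], [A → . , A] — shift-reduce conflict.

Answer: Yes — I1: [B → ) .] vs [P → ) . e A]; I2: [A → , .] vs [A → . ,]; I6: [A → , .] vs [A → . ,]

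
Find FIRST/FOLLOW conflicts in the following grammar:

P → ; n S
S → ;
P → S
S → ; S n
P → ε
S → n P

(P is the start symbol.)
A FIRST/FOLLOW conflict occurs when a non-terminal N has a nullable alternative N → β (β ⇒* ε) and another alternative N → α with FIRST(α) ∩ FOLLOW(N) ≠ ∅: on such a lookahead the parser cannot decide between expanding α and letting N vanish via β.

Nullable non-terminals: P.
FIRST sets used below: FIRST(S) = { ';', 'n' }

P: nullable alternative(s) P → ε; FOLLOW(P) = { $, 'n' }
  P → ; n S: FIRST \ {ε} = { ';' } — disjoint from FOLLOW(P)
  P → S: FIRST \ {ε} = { ';', 'n' } — overlaps FOLLOW(P) on { 'n' }: CONFLICT
  P → ε: FIRST \ {ε} = { } — this is the only nullable alternative, skip

S has no nullable alternative, so no FIRST/FOLLOW check is needed there.

So the grammar has 1 FIRST/FOLLOW conflict (marked CONFLICT above).

Answer: Yes. P → S with FOLLOW(P) on { 'n' }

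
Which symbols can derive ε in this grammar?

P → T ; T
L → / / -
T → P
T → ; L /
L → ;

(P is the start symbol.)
There are no ε-productions, so no non-terminal can derive ε.
No non-terminals are nullable.

Answer: None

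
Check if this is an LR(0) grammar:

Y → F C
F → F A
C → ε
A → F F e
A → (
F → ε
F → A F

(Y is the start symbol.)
Augment with Y' → Y and build the canonical LR(0) collection (I0 = CLOSURE({[Y' → . Y]}), then GOTO on every symbol after a dot until no new states appear). It has 10 states:
  I0: { [A → . (], [A → . F F e], [F → . A F], [F → . F A], [F → .], [Y → . F C], [Y' → . Y] }  — shift, reduce
  I1: { [A → ( .] }  — reduce
  I2: { [A → . (], [A → . F F e], [F → . A F], [F → . F A], [F → .], [F → A . F] }  — shift, reduce
  I3: { [A → . (], [A → . F F e], [A → F . F e], [C → .], [F → . A F], [F → . F A], [F → .], [F → F . A], [Y → F . C] }  — shift, 2 reduces
  I4: { [Y' → Y .] }  — accept
  I5: { [A → . (], [A → . F F e], [F → . A F], [F → . F A], [F → .], [F → A . F], [F → F A .] }  — shift, 2 reduces
  I6: { [Y → F C .] }  — reduce
  I7: { [A → . (], [A → . F F e], [A → F . F e], [A → F F . e], [F → . A F], [F → . F A], [F → .], [F → F . A] }  — shift, reduce
  I8: { [A → F F e .] }  — reduce
  I9: { [A → . (], [A → . F F e], [A → F . F e], [F → . A F], [F → . F A], [F → .], [F → A F .], [F → F . A] }  — shift, 2 reduces

Conflict in state I0:
  Shift-reduce conflict between [F → .] and [A → . (]
So the grammar is NOT LR(0).

Answer: No. Shift-reduce conflict between [F → .] and [A → . (]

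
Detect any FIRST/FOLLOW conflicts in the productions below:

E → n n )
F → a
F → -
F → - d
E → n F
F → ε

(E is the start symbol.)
No FIRST/FOLLOW conflicts.

A FIRST/FOLLOW conflict occurs when a non-terminal N has a nullable alternative N → β (β ⇒* ε) and another alternative N → α with FIRST(α) ∩ FOLLOW(N) ≠ ∅: on such a lookahead the parser cannot decide between expanding α and letting N vanish via β.

Nullable non-terminals: F.

F: nullable alternative(s) F → ε; FOLLOW(F) = { $ }
  F → a: FIRST \ {ε} = { 'a' } — disjoint from FOLLOW(F)
  F → -: FIRST \ {ε} = { '-' } — disjoint from FOLLOW(F)
  F → - d: FIRST \ {ε} = { '-' } — disjoint from FOLLOW(F)
  F → ε: FIRST \ {ε} = { } — this is the only nullable alternative, skip

E has no nullable alternative, so no FIRST/FOLLOW check is needed there.

No FIRST/FOLLOW conflicts found.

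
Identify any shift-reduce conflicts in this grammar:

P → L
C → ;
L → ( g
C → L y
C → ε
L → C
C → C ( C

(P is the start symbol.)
Augment with P' → P and build the canonical LR(0) collection (I0 = CLOSURE({[P' → . P]}), then GOTO on every symbol after a dot until no new states appear). It has 11 states:
  I0: { [C → . ;], [C → . C ( C], [C → . L y], [C → .], [L → . ( g], [L → . C], [P → . L], [P' → . P] }  — shift, reduce
  I1: { [L → ( . g] }  — shift
  I2: { [C → ; .] }  — reduce
  I3: { [C → C . ( C], [L → C .] }  — shift, reduce
  I4: { [C → L . y], [P → L .] }  — shift, reduce
  I5: { [P' → P .] }  — accept
  I6: { [C → L y .] }  — reduce
  I7: { [C → . ;], [C → . C ( C], [C → . L y], [C → .], [C → C ( . C], [L → . ( g], [L → . C] }  — shift, reduce
  I8: { [C → C ( C .], [C → C . ( C], [L → C .] }  — shift, 2 reduces
  I9: { [C → L . y] }  — shift
  I10: { [L → ( g .] }  — reduce

I0 contains reduce item [C → .] and shift items [C → . ;], [L → . ( g] — shift-reduce conflict.
I3 contains reduce item [L → C .] and shift item [C → C . ( C] — shift-reduce conflict.
I4 contains reduce item [P → L .] and shift item [C → L . y] — shift-reduce conflict.
I7 contains reduce item [C → .] and shift items [C → . ;], [L → . ( g] — shift-reduce conflict.
I8 contains reduce items [C → C ( C .], [L → C .] and shift item [C → C . ( C] — shift-reduce conflict.

Answer: Yes — I0: [C → .] vs [C → . ;]; I3: [L → C .] vs [C → C . ( C]; I4: [P → L .] vs [C → L . y]; I7: [C → .] vs [C → . ;]; I8: [C → C ( C .] vs [C → C . ( C]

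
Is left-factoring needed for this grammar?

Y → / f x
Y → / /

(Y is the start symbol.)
Yes, Y has productions with common prefix '/'

Left-factoring is needed when two productions for the same non-terminal
share a common prefix on the right-hand side.

Productions for Y:
  Y → / f x
  Y → / /

Found common prefix '/' in productions for Y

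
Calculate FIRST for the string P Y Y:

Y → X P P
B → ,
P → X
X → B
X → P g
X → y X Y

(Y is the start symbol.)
{ ',', 'y' }

FIRST sets of the non-terminals involved (from the grammar, by fixed-point iteration):
  FIRST(P) = { ',', 'y' }

To compute FIRST(P Y Y), process the symbols left to right:
Symbol P is a non-terminal. Add FIRST(P) \ {ε} = { ',', 'y' }
P is not nullable (ε ∉ FIRST(P)), so stop here.
FIRST(P Y Y) = { ',', 'y' }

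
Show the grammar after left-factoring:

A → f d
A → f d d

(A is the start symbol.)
Left-factoring transforms A → αβ₁ | αβ₂ into A → αA' and A' → β₁ | β₂
(α is the longest common prefix among the alternatives). Repeat until
no nonterminal has two alternatives with a common prefix.

Round 1: A has alternatives sharing prefix 'f d'. Introduce A': A → f d A'
  Add: A' → ε
  Add: A' → d

No remaining common prefixes — done.

Resulting grammar:
A → f d A'
A' → ε
A' → d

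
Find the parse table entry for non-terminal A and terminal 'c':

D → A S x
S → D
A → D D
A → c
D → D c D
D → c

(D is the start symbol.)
To find M[A, 'c'], we find productions for A where 'c' is in the predict set (PREDICT(N → α) = (FIRST(α) \ {ε}) ∪ (FOLLOW(N) if α ⇒* ε)).

Relevant sets:
  FIRST(D) = { 'c' }

A → D D: PREDICT = { 'c' }
  'c' is in predict set, so this production goes in M[A, 'c']
A → c: PREDICT = { 'c' }
  'c' is in predict set, so this production goes in M[A, 'c']

M[A, 'c'] = A → D D, A → c  (a multiply-defined cell — the grammar is not LL(1))

Answer: A → D D, A → c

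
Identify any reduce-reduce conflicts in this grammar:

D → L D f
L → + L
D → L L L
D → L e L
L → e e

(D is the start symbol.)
No reduce-reduce conflicts

A reduce-reduce conflict occurs when an LR(0) state has two complete items [A → α .] and [B → β .] — both call for a reduction, and with no lookahead the parser cannot choose between them.

Augment with D' → D and build the canonical LR(0) collection (I0 = CLOSURE({[D' → . D]}), then GOTO on every symbol after a dot until no new states appear). It has 14 states:
  I0: { [D → . L D f], [D → . L L L], [D → . L e L], [D' → . D], [L → . + L], [L → . e e] }  — shift
  I1: { [L → + . L], [L → . + L], [L → . e e] }  — shift
  I2: { [D' → D .] }  — accept
  I3: { [D → . L D f], [D → . L L L], [D → . L e L], [D → L . D f], [D → L . L L], [D → L . e L], [L → . + L], [L → . e e] }  — shift
  I4: { [L → e . e] }  — shift
  I5: { [L → e e .] }  — reduce
  I6: { [D → L D . f] }  — shift
  I7: { [D → . L D f], [D → . L L L], [D → . L e L], [D → L . D f], [D → L . L L], [D → L . e L], [D → L L . L], [L → . + L], [L → . e e] }  — shift
  I8: { [D → L e . L], [L → . + L], [L → . e e], [L → e . e] }  — shift
  I9: { [D → L e L .] }  — reduce
  I10: { [L → e . e], [L → e e .] }  — shift, reduce
  I11: { [D → . L D f], [D → . L L L], [D → . L e L], [D → L . D f], [D → L . L L], [D → L . e L], [D → L L . L], [D → L L L .], [L → . + L], [L → . e e] }  — shift, reduce
  I12: { [D → L D f .] }  — reduce
  I13: { [L → + L .] }  — reduce

No state contains more than one complete item.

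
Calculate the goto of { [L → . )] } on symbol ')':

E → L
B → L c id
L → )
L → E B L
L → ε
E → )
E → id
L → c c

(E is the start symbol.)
{ [L → ) .] }

GOTO(I, ')') = CLOSURE({ [A → αX.β] : [A → α.Xβ] ∈ I, X = ')' })

Items with dot before ')', with the dot advanced:
  [L → . )] → [L → ) .]
Closure adds nothing (no advanced item has the dot before a non-terminal).

GOTO = { [L → ) .] }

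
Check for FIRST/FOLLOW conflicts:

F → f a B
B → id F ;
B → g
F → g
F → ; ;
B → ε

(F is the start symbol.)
No FIRST/FOLLOW conflicts.

A FIRST/FOLLOW conflict occurs when a non-terminal N has a nullable alternative N → β (β ⇒* ε) and another alternative N → α with FIRST(α) ∩ FOLLOW(N) ≠ ∅: on such a lookahead the parser cannot decide between expanding α and letting N vanish via β.

Nullable non-terminals: B.

B: nullable alternative(s) B → ε; FOLLOW(B) = { $, ';' }
  B → id F ;: FIRST \ {ε} = { 'id' } — disjoint from FOLLOW(B)
  B → g: FIRST \ {ε} = { 'g' } — disjoint from FOLLOW(B)
  B → ε: FIRST \ {ε} = { } — this is the only nullable alternative, skip

F has no nullable alternative, so no FIRST/FOLLOW check is needed there.

No FIRST/FOLLOW conflicts found.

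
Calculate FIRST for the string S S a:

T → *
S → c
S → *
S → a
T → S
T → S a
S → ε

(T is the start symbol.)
{ '*', 'a', 'c' }

FIRST sets of the non-terminals involved (from the grammar, by fixed-point iteration):
  FIRST(S) = { '*', 'a', 'c', ε }

To compute FIRST(S S a), process the symbols left to right:
Symbol S is a non-terminal. Add FIRST(S) \ {ε} = { '*', 'a', 'c' }
S is nullable (ε ∈ FIRST(S)), continue to the next symbol.
Symbol S is a non-terminal. Add FIRST(S) \ {ε} = { '*', 'a', 'c' }
S is nullable (ε ∈ FIRST(S)), continue to the next symbol.
Symbol a is a terminal. Add 'a' and stop.
FIRST(S S a) = { '*', 'a', 'c' }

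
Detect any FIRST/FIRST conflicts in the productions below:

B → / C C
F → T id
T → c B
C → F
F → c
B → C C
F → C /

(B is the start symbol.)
FIRST sets of the non-terminals at (or reachable through a nullable prefix from) the front of some alternative:
  FIRST(C) = { 'c' }
  FIRST(T) = { 'c' }

Productions for B:
  B → / C C: FIRST = { '/' }
  B → C C: FIRST = { 'c' }
Productions for F:
  F → T id: FIRST = { 'c' }
  F → c: FIRST = { 'c' }
  F → C /: FIRST = { 'c' }
T, C have only one production, so no FIRST/FIRST conflict is possible there.

Conflict for F: F → T id and F → c
  Overlap: { 'c' }
Conflict for F: F → T id and F → C /
  Overlap: { 'c' }
Conflict for F: F → c and F → C /
  Overlap: { 'c' }

Answer: Yes. F → T id / F → c on { 'c' }; F → T id / F → C '/' on { 'c' }; F → c / F → C '/' on { 'c' }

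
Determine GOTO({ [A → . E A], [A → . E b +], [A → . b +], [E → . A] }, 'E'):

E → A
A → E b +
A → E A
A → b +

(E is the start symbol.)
{ [A → . E A], [A → . E b +], [A → . b +], [A → E . A], [A → E . b +], [E → . A] }

GOTO(I, 'E') = CLOSURE({ [A → αX.β] : [A → α.Xβ] ∈ I, X = 'E' })

Items with dot before 'E', with the dot advanced:
  [A → . E A] → [A → E . A]
  [A → . E b +] → [A → E . b +]
Closure of the advanced items:
  [A → E . A] has the dot before A: add [A → . E b +], [A → . E A], [A → . b +]
  [A → . E b +] has the dot before E: add [E → . A]

GOTO = { [A → . E A], [A → . E b +], [A → . b +], [A → E . A], [A → E . b +], [E → . A] }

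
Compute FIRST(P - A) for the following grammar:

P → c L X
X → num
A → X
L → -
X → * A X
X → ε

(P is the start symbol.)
{ 'c' }

FIRST sets of the non-terminals involved (from the grammar, by fixed-point iteration):
  FIRST(P) = { 'c' }

To compute FIRST(P - A), process the symbols left to right:
Symbol P is a non-terminal. Add FIRST(P) \ {ε} = { 'c' }
P is not nullable (ε ∉ FIRST(P)), so stop here.
FIRST(P - A) = { 'c' }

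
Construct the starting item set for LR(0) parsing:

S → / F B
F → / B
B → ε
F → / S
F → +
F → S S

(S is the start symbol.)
First, augment the grammar with S' → S
I₀ = CLOSURE({ [S' → . S] }):
  [S' → . S] has the dot before S: add [S → . / F B]
No further items can be added.

I₀ = { [S → . / F B], [S' → . S] }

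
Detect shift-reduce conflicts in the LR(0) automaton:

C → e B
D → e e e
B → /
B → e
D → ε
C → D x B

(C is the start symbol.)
Yes — I0: [D → .] vs [C → . e B]; I6: [B → e .] vs [D → e e . e]

Augment with C' → C and build the canonical LR(0) collection (I0 = CLOSURE({[C' → . C]}), then GOTO on every symbol after a dot until no new states appear). It has 11 states:
  I0: { [C → . D x B], [C → . e B], [C' → . C], [D → . e e e], [D → .] }  — shift, reduce
  I1: { [C' → C .] }  — accept
  I2: { [C → D . x B] }  — shift
  I3: { [B → . /], [B → . e], [C → e . B], [D → e . e e] }  — shift
  I4: { [B → / .] }  — reduce
  I5: { [C → e B .] }  — reduce
  I6: { [B → e .], [D → e e . e] }  — shift, reduce
  I7: { [D → e e e .] }  — reduce
  I8: { [B → . /], [B → . e], [C → D x . B] }  — shift
  I9: { [C → D x B .] }  — reduce
  I10: { [B → e .] }  — reduce

I0 contains reduce item [D → .] and shift items [C → . e B], [D → . e e e] — shift-reduce conflict.
I6 contains reduce item [B → e .] and shift item [D → e e . e] — shift-reduce conflict.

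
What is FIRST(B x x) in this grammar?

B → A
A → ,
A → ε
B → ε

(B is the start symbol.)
{ ',', 'x' }

FIRST sets of the non-terminals involved (from the grammar, by fixed-point iteration):
  FIRST(B) = { ',', ε }

To compute FIRST(B x x), process the symbols left to right:
Symbol B is a non-terminal. Add FIRST(B) \ {ε} = { ',' }
B is nullable (ε ∈ FIRST(B)), continue to the next symbol.
Symbol x is a terminal. Add 'x' and stop.
FIRST(B x x) = { ',', 'x' }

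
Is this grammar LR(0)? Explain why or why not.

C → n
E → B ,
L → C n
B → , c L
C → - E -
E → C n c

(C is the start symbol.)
Yes, the grammar is LR(0)

A grammar is LR(0) if no state in the canonical LR(0) collection has:
  - both a shift item (dot before a terminal) and a complete item (shift-reduce conflict), or
  - two or more complete items (reduce-reduce conflict; the accept item [C' → C .] counts as a complete item here).

Augment with C' → C and build the canonical LR(0) collection (I0 = CLOSURE({[C' → . C]}), then GOTO on every symbol after a dot until no new states appear). It has 16 states:
  I0: { [C → . - E -], [C → . n], [C' → . C] }  — shift
  I1: { [B → . , c L], [C → - . E -], [C → . - E -], [C → . n], [E → . B ,], [E → . C n c] }  — shift
  I2: { [C' → C .] }  — accept
  I3: { [C → n .] }  — reduce
  I4: { [B → , . c L] }  — shift
  I5: { [E → B . ,] }  — shift
  I6: { [E → C . n c] }  — shift
  I7: { [C → - E . -] }  — shift
  I8: { [C → - E - .] }  — reduce
  I9: { [E → C n . c] }  — shift
  I10: { [E → C n c .] }  — reduce
  I11: { [E → B , .] }  — reduce
  I12: { [B → , c . L], [C → . - E -], [C → . n], [L → . C n] }  — shift
  I13: { [L → C . n] }  — shift
  I14: { [B → , c L .] }  — reduce
  I15: { [L → C n .] }  — reduce

Every state is either a pure shift/goto state or contains exactly one complete item and nothing to shift — no conflicts. The grammar is LR(0).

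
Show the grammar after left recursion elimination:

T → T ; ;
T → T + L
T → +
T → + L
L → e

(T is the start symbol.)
T → + T'
T → + L T'
T' → ; ; T'
T' → + L T'
T' → ε
L → e

T is directly left-recursive. The standard transformation for
  A → A α₁ | ... | A α_m | β₁ | ... | β_n
is
  A  → β₁ A' | ... | β_n A'
  A' → α₁ A' | ... | α_m A' | ε

T → + becomes T → + T'
T → + L becomes T → + L T'
T → T ; ; becomes T' → ; ; T'
T → T + L becomes T' → + L T'
Add T' → ε

Productions for other non-terminals are unchanged:
  L → e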